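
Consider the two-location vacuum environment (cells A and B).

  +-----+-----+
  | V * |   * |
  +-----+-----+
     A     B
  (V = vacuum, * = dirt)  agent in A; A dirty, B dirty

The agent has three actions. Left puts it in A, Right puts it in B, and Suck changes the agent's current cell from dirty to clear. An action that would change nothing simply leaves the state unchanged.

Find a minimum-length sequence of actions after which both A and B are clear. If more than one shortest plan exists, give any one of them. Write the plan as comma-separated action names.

Suck, Right, Suck

Suck (#1): (A; A:clear, B:dirty)
Right (#2): (B; A:clear, B:dirty)
Suck (#3): (B; A:clear, B:clear)
min 3: Suck A + move + Suck B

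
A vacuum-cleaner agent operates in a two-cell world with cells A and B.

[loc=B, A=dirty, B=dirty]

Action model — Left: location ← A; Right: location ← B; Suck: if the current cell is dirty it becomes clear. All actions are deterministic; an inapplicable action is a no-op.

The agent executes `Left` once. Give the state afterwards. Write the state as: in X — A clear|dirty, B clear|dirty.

in A — A dirty, B dirty

start: in B — A dirty, B dirty
[1] after Left: in A — A dirty, B dirty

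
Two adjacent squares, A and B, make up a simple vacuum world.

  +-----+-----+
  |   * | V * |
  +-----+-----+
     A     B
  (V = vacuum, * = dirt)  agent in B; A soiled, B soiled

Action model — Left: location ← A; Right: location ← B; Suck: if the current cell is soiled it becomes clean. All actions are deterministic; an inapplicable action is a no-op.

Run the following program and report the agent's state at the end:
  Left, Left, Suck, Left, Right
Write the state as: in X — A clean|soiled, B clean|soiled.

in B — A clean, B soiled

[1] after Left: in A — A soiled, B soiled
[2] after Left: in A — A soiled, B soiled
[3] after Suck: in A — A clean, B soiled
[4] after Left: in A — A clean, B soiled
[5] after Right: in B — A clean, B soiled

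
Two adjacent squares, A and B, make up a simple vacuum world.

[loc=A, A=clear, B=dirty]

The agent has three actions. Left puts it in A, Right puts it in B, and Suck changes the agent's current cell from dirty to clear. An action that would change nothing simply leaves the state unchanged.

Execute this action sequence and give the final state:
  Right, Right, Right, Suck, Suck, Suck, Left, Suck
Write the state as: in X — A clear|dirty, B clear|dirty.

step 1/8 (Right): in B — A clear, B dirty
step 2/8 (Right): in B — A clear, B dirty
step 3/8 (Right): in B — A clear, B dirty
step 4/8 (Suck): in B — A clear, B clear
step 5/8 (Suck): in B — A clear, B clear
step 6/8 (Suck): in B — A clear, B clear
step 7/8 (Left): in A — A clear, B clear
step 8/8 (Suck): in A — A clear, B clear

in A — A clear, B clear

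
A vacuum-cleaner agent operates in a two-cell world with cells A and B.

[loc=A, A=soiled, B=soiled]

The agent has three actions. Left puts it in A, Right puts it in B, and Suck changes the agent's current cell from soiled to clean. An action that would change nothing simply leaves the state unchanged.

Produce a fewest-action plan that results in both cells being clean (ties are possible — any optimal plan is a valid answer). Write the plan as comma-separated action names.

1) do Suck; now <A|clean|soiled>
2) do Right; now <B|clean|soiled>
3) do Suck; now <B|clean|clean>
min 3: Suck A + move + Suck B

Suck, Right, Suck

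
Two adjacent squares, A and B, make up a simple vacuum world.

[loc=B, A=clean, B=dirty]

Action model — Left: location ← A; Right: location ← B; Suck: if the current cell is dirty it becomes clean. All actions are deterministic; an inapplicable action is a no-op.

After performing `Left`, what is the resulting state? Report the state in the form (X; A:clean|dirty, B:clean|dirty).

start: (B; A:clean, B:dirty)
t=1 Left ⇒ (A; A:clean, B:dirty)

(A; A:clean, B:dirty)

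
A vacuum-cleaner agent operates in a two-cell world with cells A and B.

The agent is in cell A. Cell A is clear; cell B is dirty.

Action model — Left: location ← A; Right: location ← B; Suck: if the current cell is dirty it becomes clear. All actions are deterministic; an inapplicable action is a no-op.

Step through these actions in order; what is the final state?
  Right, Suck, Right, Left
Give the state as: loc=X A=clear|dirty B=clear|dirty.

loc=A A=clear B=clear

1) do Right; now loc=B A=clear B=dirty
2) do Suck; now loc=B A=clear B=clear
3) do Right; now loc=B A=clear B=clear
4) do Left; now loc=A A=clear B=clear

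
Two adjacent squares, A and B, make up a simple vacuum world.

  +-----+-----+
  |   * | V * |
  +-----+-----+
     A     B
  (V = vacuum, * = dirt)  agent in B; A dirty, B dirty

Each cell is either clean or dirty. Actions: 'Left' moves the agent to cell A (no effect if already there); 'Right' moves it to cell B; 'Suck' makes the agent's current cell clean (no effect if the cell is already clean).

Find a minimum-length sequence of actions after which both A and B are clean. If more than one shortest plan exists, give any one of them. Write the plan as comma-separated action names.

1) do Suck; now (B; A:dirty, B:clean)
2) do Left; now (A; A:dirty, B:clean)
3) do Suck; now (A; A:clean, B:clean)
min 3: Suck B + move + Suck A

Suck, Left, Suck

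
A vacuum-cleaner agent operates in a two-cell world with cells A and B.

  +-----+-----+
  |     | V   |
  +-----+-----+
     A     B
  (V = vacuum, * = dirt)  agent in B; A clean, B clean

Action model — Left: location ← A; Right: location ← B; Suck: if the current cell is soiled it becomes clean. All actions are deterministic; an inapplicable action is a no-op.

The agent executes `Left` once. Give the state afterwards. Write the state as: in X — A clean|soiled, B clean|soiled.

start: in B — A clean, B clean
[1] after Left: in A — A clean, B clean

in A — A clean, B clean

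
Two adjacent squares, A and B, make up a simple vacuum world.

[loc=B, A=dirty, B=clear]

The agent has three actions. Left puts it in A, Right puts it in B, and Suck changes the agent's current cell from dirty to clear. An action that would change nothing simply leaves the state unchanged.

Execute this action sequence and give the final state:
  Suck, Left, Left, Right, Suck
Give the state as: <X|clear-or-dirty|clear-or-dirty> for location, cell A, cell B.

1. Suck → <B|dirty|clear>
2. Left → <A|dirty|clear>
3. Left → <A|dirty|clear>
4. Right → <B|dirty|clear>
5. Suck → <B|dirty|clear>

<B|dirty|clear>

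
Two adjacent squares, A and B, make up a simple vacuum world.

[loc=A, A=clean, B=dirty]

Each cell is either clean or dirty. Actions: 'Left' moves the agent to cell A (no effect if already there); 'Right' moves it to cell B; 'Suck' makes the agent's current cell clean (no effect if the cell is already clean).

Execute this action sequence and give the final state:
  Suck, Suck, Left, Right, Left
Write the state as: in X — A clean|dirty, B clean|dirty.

in A — A clean, B dirty

step 1/5 (Suck): in A — A clean, B dirty
step 2/5 (Suck): in A — A clean, B dirty
step 3/5 (Left): in A — A clean, B dirty
step 4/5 (Right): in B — A clean, B dirty
step 5/5 (Left): in A — A clean, B dirty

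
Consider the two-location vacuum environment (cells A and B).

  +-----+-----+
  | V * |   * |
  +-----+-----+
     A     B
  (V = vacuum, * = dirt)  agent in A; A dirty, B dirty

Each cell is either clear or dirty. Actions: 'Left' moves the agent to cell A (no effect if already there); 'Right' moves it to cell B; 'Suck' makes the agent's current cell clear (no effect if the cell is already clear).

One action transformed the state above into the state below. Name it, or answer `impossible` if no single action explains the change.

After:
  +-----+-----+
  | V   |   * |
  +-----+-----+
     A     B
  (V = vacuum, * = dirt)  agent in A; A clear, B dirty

try  Left: in A — A dirty, B dirty
try Right: in B — A dirty, B dirty
try  Suck: in A — A clear, B dirty  ← match

Suck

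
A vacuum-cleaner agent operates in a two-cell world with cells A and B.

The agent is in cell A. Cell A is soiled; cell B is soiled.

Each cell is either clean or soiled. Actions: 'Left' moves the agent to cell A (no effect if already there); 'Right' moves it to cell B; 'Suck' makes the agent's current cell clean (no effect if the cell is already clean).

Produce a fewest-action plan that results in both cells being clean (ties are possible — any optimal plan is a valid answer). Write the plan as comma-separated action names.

1. Suck → (A; A:clean, B:soiled)
2. Right → (B; A:clean, B:soiled)
3. Suck → (B; A:clean, B:clean)
min 3: Suck A + move + Suck B

Suck, Right, Suck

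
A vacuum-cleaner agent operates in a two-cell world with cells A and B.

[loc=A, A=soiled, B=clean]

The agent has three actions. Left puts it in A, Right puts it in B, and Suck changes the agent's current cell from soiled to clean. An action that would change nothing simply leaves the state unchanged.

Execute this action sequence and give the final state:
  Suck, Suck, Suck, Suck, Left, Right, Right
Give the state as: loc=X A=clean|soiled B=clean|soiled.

loc=B A=clean B=clean

Suck (#1): loc=A A=clean B=clean
Suck (#2): loc=A A=clean B=clean
Suck (#3): loc=A A=clean B=clean
Suck (#4): loc=A A=clean B=clean
Left (#5): loc=A A=clean B=clean
Right (#6): loc=B A=clean B=clean
Right (#7): loc=B A=clean B=clean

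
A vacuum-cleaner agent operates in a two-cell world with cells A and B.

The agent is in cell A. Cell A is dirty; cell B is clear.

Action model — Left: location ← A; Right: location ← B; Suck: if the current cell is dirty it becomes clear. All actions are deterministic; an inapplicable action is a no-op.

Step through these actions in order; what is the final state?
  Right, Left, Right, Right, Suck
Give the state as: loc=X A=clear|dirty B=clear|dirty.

[1] after Right: loc=B A=dirty B=clear
[2] after Left: loc=A A=dirty B=clear
[3] after Right: loc=B A=dirty B=clear
[4] after Right: loc=B A=dirty B=clear
[5] after Suck: loc=B A=dirty B=clear

loc=B A=dirty B=clear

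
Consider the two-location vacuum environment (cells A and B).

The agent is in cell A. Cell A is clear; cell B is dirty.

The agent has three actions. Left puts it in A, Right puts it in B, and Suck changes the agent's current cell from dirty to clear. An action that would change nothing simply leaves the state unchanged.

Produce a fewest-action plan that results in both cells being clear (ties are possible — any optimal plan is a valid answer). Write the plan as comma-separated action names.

[1] after Right: loc=B A=clear B=dirty
[2] after Suck: loc=B A=clear B=clear
min 2: go B then Suck

Right, Suck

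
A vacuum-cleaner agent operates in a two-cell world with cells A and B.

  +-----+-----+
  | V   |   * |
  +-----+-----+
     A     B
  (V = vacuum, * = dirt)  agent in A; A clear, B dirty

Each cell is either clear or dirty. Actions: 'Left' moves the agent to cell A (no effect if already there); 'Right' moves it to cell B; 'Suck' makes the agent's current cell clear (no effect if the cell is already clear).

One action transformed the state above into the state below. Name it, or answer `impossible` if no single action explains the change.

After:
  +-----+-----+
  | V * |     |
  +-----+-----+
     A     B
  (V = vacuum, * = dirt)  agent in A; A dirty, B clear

try  Left: loc=A A=clear B=dirty
try Right: loc=B A=clear B=dirty
try  Suck: loc=A A=clear B=dirty
no single action produces the after-state

impossible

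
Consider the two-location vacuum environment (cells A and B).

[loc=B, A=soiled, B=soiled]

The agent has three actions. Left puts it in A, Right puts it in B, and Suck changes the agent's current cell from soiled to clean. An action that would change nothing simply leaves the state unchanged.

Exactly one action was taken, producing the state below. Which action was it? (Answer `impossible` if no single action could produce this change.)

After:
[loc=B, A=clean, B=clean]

try  Left: in A — A soiled, B soiled
try Right: in B — A soiled, B soiled
try  Suck: in B — A soiled, B clean
no single action produces the after-state

impossible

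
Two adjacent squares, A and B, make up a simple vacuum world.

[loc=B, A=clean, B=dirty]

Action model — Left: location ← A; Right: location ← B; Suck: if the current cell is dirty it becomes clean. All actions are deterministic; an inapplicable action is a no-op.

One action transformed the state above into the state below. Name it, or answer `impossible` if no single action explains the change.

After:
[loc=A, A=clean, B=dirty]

try  Left: <A|clean|dirty>  ← match
try Right: <B|clean|dirty>
try  Suck: <B|clean|clean>

Left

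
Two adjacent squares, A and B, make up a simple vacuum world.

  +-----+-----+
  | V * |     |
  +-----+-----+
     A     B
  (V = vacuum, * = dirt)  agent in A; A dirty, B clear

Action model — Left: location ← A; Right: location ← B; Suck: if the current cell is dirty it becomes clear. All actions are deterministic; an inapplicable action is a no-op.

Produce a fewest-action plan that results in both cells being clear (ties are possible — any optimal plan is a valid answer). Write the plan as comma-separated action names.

Suck

Suck (#1): in A — A clear, B clear
min 1: A is dirty, one Suck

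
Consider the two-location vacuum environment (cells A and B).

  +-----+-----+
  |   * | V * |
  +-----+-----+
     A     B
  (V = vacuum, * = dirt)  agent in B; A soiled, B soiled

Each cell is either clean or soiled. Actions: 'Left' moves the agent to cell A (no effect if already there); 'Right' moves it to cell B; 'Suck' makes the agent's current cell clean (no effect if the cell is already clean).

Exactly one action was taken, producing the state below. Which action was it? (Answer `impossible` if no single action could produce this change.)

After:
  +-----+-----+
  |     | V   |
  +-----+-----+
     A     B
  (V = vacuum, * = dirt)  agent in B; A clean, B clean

impossible

try  Left: (A; A:soiled, B:soiled)
try Right: (B; A:soiled, B:soiled)
try  Suck: (B; A:soiled, B:clean)
no single action produces the after-state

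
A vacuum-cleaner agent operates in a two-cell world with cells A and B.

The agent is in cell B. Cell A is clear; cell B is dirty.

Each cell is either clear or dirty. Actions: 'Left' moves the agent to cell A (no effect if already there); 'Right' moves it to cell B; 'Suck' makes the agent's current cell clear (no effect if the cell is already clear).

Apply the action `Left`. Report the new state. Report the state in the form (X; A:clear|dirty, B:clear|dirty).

(A; A:clear, B:dirty)

start: (B; A:clear, B:dirty)
Left (#1): (A; A:clear, B:dirty)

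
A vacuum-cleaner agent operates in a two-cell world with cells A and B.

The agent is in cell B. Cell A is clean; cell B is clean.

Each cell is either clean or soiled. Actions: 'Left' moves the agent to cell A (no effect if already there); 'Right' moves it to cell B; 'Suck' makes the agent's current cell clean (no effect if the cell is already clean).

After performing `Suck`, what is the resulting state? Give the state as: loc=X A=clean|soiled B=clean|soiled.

start: loc=B A=clean B=clean
[1] after Suck: loc=B A=clean B=clean

loc=B A=clean B=clean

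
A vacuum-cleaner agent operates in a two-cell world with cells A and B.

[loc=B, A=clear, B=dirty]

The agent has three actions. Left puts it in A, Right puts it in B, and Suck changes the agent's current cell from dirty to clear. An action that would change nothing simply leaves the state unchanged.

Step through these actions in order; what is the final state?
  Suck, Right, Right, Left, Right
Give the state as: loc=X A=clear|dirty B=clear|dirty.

Suck (#1): loc=B A=clear B=clear
Right (#2): loc=B A=clear B=clear
Right (#3): loc=B A=clear B=clear
Left (#4): loc=A A=clear B=clear
Right (#5): loc=B A=clear B=clear

loc=B A=clear B=clear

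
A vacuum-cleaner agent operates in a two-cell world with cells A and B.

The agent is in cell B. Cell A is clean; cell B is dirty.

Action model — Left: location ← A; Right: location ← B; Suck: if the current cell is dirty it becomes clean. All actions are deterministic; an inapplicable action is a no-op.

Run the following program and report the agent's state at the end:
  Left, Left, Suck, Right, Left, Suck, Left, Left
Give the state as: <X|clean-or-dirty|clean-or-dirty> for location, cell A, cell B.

[1] after Left: <A|clean|dirty>
[2] after Left: <A|clean|dirty>
[3] after Suck: <A|clean|dirty>
[4] after Right: <B|clean|dirty>
[5] after Left: <A|clean|dirty>
[6] after Suck: <A|clean|dirty>
[7] after Left: <A|clean|dirty>
[8] after Left: <A|clean|dirty>

<A|clean|dirty>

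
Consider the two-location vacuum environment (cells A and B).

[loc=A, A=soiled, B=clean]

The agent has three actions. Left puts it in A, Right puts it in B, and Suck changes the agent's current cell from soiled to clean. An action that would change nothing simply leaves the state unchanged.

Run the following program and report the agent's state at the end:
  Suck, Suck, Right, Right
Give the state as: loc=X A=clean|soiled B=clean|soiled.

t=1 Suck ⇒ loc=A A=clean B=clean
t=2 Suck ⇒ loc=A A=clean B=clean
t=3 Right ⇒ loc=B A=clean B=clean
t=4 Right ⇒ loc=B A=clean B=clean

loc=B A=clean B=clean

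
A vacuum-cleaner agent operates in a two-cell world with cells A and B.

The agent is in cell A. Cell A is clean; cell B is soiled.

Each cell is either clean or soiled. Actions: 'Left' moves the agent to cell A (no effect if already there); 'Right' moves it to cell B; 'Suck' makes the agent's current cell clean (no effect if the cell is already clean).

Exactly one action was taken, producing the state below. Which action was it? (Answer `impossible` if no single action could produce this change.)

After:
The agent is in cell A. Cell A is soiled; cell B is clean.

impossible

try  Left: <A|clean|soiled>
try Right: <B|clean|soiled>
try  Suck: <A|clean|soiled>
no single action produces the after-state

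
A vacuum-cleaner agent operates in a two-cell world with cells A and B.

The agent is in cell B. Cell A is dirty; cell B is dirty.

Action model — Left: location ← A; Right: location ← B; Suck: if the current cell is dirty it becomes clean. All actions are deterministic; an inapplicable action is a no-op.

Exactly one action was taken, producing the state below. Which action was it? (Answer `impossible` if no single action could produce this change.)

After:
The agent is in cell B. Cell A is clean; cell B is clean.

try  Left: loc=A A=dirty B=dirty
try Right: loc=B A=dirty B=dirty
try  Suck: loc=B A=dirty B=clean
no single action produces the after-state

impossible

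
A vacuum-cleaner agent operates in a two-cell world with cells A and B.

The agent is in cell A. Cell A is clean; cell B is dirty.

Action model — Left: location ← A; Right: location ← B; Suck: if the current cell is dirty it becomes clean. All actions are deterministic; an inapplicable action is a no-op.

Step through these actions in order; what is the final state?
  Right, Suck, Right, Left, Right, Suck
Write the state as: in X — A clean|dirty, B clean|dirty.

in B — A clean, B clean

[1] after Right: in B — A clean, B dirty
[2] after Suck: in B — A clean, B clean
[3] after Right: in B — A clean, B clean
[4] after Left: in A — A clean, B clean
[5] after Right: in B — A clean, B clean
[6] after Suck: in B — A clean, B clean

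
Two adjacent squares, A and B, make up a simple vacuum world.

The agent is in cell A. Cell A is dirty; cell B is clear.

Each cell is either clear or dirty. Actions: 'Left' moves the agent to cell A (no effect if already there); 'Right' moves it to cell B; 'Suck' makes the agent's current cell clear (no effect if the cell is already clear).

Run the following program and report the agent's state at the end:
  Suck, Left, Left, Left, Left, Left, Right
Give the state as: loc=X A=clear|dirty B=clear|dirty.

1. Suck → loc=A A=clear B=clear
2. Left → loc=A A=clear B=clear
3. Left → loc=A A=clear B=clear
4. Left → loc=A A=clear B=clear
5. Left → loc=A A=clear B=clear
6. Left → loc=A A=clear B=clear
7. Right → loc=B A=clear B=clear

loc=B A=clear B=clear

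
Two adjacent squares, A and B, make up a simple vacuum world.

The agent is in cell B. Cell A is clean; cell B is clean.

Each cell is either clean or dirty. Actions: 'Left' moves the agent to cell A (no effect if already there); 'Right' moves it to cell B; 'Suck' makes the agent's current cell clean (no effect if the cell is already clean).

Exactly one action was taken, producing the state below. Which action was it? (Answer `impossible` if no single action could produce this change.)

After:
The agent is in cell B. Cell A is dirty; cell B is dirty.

impossible

try  Left: loc=A A=clean B=clean
try Right: loc=B A=clean B=clean
try  Suck: loc=B A=clean B=clean
no single action produces the after-state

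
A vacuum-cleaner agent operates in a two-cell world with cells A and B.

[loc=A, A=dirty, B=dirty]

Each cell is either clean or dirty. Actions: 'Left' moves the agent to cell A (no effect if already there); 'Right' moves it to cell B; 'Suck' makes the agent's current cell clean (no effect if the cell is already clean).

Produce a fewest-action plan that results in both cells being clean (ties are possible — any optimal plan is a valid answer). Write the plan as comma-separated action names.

Suck, Right, Suck

Suck (#1): (A; A:clean, B:dirty)
Right (#2): (B; A:clean, B:dirty)
Suck (#3): (B; A:clean, B:clean)
min 3: Suck A + move + Suck B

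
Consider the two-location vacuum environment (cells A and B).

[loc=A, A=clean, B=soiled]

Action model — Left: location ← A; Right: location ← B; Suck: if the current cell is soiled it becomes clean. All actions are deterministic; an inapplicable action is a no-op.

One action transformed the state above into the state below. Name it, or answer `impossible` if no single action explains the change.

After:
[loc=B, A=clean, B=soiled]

Right

try  Left: <A|clean|soiled>
try Right: <B|clean|soiled>  ← match
try  Suck: <A|clean|soiled>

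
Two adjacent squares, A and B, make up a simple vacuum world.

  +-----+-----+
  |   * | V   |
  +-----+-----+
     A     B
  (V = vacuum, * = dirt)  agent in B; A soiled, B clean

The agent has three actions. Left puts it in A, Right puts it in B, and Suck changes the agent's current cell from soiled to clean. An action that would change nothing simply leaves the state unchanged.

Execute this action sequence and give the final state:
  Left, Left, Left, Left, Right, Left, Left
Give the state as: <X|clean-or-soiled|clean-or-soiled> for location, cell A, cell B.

Left (#1): <A|soiled|clean>
Left (#2): <A|soiled|clean>
Left (#3): <A|soiled|clean>
Left (#4): <A|soiled|clean>
Right (#5): <B|soiled|clean>
Left (#6): <A|soiled|clean>
Left (#7): <A|soiled|clean>

<A|soiled|clean>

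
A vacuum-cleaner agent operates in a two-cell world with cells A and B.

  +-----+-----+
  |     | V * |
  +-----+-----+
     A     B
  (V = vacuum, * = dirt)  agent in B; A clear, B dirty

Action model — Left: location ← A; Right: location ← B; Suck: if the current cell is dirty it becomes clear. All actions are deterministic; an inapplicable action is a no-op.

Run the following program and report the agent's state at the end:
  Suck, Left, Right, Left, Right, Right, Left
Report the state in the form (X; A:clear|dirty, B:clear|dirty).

Suck (#1): (B; A:clear, B:clear)
Left (#2): (A; A:clear, B:clear)
Right (#3): (B; A:clear, B:clear)
Left (#4): (A; A:clear, B:clear)
Right (#5): (B; A:clear, B:clear)
Right (#6): (B; A:clear, B:clear)
Left (#7): (A; A:clear, B:clear)

(A; A:clear, B:clear)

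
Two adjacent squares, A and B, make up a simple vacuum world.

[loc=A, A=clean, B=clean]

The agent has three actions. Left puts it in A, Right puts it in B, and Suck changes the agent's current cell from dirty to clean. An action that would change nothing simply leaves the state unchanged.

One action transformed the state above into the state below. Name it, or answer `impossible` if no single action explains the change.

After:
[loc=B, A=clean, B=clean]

Right

try  Left: loc=A A=clean B=clean
try Right: loc=B A=clean B=clean  ← match
try  Suck: loc=A A=clean B=clean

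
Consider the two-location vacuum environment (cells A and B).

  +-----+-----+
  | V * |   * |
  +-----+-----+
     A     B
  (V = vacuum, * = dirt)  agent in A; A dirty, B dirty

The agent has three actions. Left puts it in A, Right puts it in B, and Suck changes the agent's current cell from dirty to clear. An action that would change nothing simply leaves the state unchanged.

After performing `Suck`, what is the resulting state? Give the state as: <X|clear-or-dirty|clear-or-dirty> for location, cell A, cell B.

start: <A|dirty|dirty>
1) do Suck; now <A|clear|dirty>

<A|clear|dirty>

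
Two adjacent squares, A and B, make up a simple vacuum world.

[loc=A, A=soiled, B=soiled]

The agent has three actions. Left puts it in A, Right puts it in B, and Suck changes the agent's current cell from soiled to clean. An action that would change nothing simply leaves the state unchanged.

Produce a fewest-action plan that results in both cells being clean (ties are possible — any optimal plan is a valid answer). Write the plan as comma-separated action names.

t=1 Suck ⇒ in A — A clean, B soiled
t=2 Right ⇒ in B — A clean, B soiled
t=3 Suck ⇒ in B — A clean, B clean
min 3: Suck A + move + Suck B

Suck, Right, Suck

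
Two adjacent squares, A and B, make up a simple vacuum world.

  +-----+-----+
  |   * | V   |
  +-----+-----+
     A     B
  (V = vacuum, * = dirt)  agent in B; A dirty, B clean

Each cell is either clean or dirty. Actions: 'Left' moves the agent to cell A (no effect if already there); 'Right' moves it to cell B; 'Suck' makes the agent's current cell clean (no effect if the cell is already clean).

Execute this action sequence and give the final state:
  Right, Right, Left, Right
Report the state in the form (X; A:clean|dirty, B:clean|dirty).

Right (#1): (B; A:dirty, B:clean)
Right (#2): (B; A:dirty, B:clean)
Left (#3): (A; A:dirty, B:clean)
Right (#4): (B; A:dirty, B:clean)

(B; A:dirty, B:clean)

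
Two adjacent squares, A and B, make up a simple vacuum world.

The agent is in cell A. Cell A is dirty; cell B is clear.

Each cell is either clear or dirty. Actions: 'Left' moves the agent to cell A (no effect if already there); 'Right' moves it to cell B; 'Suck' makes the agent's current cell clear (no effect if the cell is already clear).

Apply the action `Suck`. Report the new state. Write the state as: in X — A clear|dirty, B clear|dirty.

in A — A clear, B clear

start: in A — A dirty, B clear
t=1 Suck ⇒ in A — A clear, B clear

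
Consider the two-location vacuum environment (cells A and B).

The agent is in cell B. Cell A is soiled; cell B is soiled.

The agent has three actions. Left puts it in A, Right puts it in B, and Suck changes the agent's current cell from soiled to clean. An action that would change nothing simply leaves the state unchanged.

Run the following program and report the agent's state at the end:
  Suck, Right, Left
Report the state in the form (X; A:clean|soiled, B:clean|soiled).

(A; A:soiled, B:clean)

step 1/3 (Suck): (B; A:soiled, B:clean)
step 2/3 (Right): (B; A:soiled, B:clean)
step 3/3 (Left): (A; A:soiled, B:clean)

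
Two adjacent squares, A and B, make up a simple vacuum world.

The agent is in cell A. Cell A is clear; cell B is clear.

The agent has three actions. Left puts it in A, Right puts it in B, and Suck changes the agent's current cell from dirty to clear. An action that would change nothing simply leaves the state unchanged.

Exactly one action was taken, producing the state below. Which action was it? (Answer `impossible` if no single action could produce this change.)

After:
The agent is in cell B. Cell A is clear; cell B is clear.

try  Left: <A|clear|clear>
try Right: <B|clear|clear>  ← match
try  Suck: <A|clear|clear>

Right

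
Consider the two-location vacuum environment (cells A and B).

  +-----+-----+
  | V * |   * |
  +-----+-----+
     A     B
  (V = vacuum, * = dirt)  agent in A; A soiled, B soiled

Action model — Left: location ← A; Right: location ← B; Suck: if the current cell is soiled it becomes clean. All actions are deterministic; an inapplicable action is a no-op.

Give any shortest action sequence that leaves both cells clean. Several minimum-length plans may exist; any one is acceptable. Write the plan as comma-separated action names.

1. Suck → in A — A clean, B soiled
2. Right → in B — A clean, B soiled
3. Suck → in B — A clean, B clean
min 3: Suck A + move + Suck B

Suck, Right, Suck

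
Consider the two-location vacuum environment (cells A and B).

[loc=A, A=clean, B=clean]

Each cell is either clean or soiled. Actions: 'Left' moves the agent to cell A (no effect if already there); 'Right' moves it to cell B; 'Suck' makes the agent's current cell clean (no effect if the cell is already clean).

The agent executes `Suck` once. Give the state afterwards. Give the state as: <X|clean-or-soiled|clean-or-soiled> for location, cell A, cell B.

start: <A|clean|clean>
step 1/1 (Suck): <A|clean|clean>

<A|clean|clean>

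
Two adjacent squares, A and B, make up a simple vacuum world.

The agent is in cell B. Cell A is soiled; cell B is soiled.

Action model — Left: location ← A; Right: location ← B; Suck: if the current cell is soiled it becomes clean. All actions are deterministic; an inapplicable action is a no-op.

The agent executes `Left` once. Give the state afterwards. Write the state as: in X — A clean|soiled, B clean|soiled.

start: in B — A soiled, B soiled
Left (#1): in A — A soiled, B soiled

in A — A soiled, B soiled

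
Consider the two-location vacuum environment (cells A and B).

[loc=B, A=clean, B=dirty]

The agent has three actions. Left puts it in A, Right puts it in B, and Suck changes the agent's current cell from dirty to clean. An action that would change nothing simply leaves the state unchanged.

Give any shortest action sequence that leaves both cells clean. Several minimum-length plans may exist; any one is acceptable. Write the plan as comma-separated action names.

Suck

1. Suck → <B|clean|clean>
min 1: B is dirty, one Suck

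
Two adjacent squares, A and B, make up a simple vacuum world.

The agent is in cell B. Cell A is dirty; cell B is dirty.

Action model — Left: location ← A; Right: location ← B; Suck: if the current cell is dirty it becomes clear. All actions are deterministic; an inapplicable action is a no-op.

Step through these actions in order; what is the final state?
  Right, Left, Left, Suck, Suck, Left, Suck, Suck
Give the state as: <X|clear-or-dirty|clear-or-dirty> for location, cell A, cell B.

t=1 Right ⇒ <B|dirty|dirty>
t=2 Left ⇒ <A|dirty|dirty>
t=3 Left ⇒ <A|dirty|dirty>
t=4 Suck ⇒ <A|clear|dirty>
t=5 Suck ⇒ <A|clear|dirty>
t=6 Left ⇒ <A|clear|dirty>
t=7 Suck ⇒ <A|clear|dirty>
t=8 Suck ⇒ <A|clear|dirty>

<A|clear|dirty>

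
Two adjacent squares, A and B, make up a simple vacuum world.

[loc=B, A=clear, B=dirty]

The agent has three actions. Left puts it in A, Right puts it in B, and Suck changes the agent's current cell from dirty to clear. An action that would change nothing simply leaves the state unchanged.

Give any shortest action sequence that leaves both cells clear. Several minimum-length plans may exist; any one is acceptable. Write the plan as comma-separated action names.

Suck

[1] after Suck: in B — A clear, B clear
min 1: B is dirty, one Suck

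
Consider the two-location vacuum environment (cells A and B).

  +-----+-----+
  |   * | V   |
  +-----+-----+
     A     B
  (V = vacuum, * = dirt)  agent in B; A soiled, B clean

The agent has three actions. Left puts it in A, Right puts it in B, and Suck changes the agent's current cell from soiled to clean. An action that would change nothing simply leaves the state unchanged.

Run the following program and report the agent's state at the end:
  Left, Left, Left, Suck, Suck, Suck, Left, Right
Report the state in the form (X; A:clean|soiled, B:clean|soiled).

[1] after Left: (A; A:soiled, B:clean)
[2] after Left: (A; A:soiled, B:clean)
[3] after Left: (A; A:soiled, B:clean)
[4] after Suck: (A; A:clean, B:clean)
[5] after Suck: (A; A:clean, B:clean)
[6] after Suck: (A; A:clean, B:clean)
[7] after Left: (A; A:clean, B:clean)
[8] after Right: (B; A:clean, B:clean)

(B; A:clean, B:clean)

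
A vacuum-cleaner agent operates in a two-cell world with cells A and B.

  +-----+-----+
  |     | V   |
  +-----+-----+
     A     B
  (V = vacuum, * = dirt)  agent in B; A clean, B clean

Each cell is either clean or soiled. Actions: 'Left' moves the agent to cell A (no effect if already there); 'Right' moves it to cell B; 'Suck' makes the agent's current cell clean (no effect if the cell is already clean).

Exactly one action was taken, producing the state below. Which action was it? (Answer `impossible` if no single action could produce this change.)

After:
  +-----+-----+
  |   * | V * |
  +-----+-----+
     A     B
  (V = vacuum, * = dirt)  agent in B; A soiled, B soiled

impossible

try  Left: (A; A:clean, B:clean)
try Right: (B; A:clean, B:clean)
try  Suck: (B; A:clean, B:clean)
no single action produces the after-state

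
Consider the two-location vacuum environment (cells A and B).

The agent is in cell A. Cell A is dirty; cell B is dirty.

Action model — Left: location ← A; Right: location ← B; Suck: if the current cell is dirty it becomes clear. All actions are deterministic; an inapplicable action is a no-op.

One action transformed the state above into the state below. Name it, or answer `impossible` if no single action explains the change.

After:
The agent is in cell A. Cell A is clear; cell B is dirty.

try  Left: loc=A A=dirty B=dirty
try Right: loc=B A=dirty B=dirty
try  Suck: loc=A A=clear B=dirty  ← match

Suck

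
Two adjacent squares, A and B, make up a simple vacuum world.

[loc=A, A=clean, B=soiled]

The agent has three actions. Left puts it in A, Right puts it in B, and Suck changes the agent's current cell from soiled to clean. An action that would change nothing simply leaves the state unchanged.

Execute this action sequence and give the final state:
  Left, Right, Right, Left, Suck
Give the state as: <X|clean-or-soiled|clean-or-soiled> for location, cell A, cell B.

<A|clean|soiled>

Left (#1): <A|clean|soiled>
Right (#2): <B|clean|soiled>
Right (#3): <B|clean|soiled>
Left (#4): <A|clean|soiled>
Suck (#5): <A|clean|soiled>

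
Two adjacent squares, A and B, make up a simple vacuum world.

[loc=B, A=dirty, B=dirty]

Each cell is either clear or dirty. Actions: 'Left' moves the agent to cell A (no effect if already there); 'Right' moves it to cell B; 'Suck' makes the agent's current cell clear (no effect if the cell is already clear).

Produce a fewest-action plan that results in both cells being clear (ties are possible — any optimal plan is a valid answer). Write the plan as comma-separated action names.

1. Suck → loc=B A=dirty B=clear
2. Left → loc=A A=dirty B=clear
3. Suck → loc=A A=clear B=clear
min 3: Suck B + move + Suck A

Suck, Left, Suck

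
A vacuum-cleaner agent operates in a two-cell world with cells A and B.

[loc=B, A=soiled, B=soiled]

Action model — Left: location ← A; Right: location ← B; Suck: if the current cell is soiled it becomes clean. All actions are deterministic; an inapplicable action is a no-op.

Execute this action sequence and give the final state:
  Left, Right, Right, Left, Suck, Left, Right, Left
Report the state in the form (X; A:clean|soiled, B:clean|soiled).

(A; A:clean, B:soiled)

t=1 Left ⇒ (A; A:soiled, B:soiled)
t=2 Right ⇒ (B; A:soiled, B:soiled)
t=3 Right ⇒ (B; A:soiled, B:soiled)
t=4 Left ⇒ (A; A:soiled, B:soiled)
t=5 Suck ⇒ (A; A:clean, B:soiled)
t=6 Left ⇒ (A; A:clean, B:soiled)
t=7 Right ⇒ (B; A:clean, B:soiled)
t=8 Left ⇒ (A; A:clean, B:soiled)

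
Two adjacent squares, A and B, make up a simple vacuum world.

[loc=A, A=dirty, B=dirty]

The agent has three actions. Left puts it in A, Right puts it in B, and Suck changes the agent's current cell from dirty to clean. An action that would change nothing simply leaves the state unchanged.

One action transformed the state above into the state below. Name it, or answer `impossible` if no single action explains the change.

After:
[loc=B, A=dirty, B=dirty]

Right

try  Left: loc=A A=dirty B=dirty
try Right: loc=B A=dirty B=dirty  ← match
try  Suck: loc=A A=clean B=dirty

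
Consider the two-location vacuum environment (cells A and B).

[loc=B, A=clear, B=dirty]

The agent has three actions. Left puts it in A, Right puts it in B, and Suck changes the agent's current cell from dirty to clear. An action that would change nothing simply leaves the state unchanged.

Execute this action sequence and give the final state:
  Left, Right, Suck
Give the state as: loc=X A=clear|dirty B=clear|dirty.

1. Left → loc=A A=clear B=dirty
2. Right → loc=B A=clear B=dirty
3. Suck → loc=B A=clear B=clear

loc=B A=clear B=clear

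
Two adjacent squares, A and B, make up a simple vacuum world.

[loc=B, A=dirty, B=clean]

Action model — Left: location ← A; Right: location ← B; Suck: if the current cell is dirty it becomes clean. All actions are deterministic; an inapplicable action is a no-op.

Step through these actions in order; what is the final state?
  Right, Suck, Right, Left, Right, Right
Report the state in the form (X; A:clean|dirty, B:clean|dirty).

(B; A:dirty, B:clean)

step 1/6 (Right): (B; A:dirty, B:clean)
step 2/6 (Suck): (B; A:dirty, B:clean)
step 3/6 (Right): (B; A:dirty, B:clean)
step 4/6 (Left): (A; A:dirty, B:clean)
step 5/6 (Right): (B; A:dirty, B:clean)
step 6/6 (Right): (B; A:dirty, B:clean)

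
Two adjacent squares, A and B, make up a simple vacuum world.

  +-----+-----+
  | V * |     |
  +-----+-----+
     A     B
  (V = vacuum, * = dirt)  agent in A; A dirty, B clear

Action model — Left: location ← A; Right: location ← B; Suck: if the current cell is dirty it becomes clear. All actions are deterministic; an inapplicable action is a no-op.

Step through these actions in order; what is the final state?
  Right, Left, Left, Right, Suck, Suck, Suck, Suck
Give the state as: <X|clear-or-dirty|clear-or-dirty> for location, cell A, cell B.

<B|dirty|clear>

[1] after Right: <B|dirty|clear>
[2] after Left: <A|dirty|clear>
[3] after Left: <A|dirty|clear>
[4] after Right: <B|dirty|clear>
[5] after Suck: <B|dirty|clear>
[6] after Suck: <B|dirty|clear>
[7] after Suck: <B|dirty|clear>
[8] after Suck: <B|dirty|clear>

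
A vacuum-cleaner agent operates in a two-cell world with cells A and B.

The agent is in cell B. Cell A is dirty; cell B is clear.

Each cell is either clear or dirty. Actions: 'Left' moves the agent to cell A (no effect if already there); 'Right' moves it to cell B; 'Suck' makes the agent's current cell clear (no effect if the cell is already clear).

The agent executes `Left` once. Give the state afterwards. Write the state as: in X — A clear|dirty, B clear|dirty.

in A — A dirty, B clear

start: in B — A dirty, B clear
[1] after Left: in A — A dirty, B clear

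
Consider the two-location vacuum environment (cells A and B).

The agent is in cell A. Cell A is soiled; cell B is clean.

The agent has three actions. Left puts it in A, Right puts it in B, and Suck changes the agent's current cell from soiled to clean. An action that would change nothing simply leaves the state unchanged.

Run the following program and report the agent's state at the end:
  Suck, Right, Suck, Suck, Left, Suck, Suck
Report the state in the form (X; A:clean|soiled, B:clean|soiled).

(A; A:clean, B:clean)

1. Suck → (A; A:clean, B:clean)
2. Right → (B; A:clean, B:clean)
3. Suck → (B; A:clean, B:clean)
4. Suck → (B; A:clean, B:clean)
5. Left → (A; A:clean, B:clean)
6. Suck → (A; A:clean, B:clean)
7. Suck → (A; A:clean, B:clean)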